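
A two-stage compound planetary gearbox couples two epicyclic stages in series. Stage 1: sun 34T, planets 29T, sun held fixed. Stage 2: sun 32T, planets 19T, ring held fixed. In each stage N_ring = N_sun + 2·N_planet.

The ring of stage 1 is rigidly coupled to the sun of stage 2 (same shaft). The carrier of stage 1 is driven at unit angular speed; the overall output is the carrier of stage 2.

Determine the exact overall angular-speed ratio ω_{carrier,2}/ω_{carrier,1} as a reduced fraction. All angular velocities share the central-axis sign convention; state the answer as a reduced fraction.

Stage 1: N_ring = 34 + 2·29 = 92
Stage 1: 34(ω_s−ω_c) = −92(ω_r−ω_c),  ω_s=0, ω_c=1
Stage 1: ω_r = 1 − (34/92)(0−1) = 63/46
  ⇒ ω_r¹/ω_c¹ = 63/46
Stage 2: N_ring = 32 + 2·19 = 70
Stage 2: 32(ω_s−ω_c) = −70(ω_r−ω_c),  ω_r=0, ω_s=1
Stage 2: 32(1−ω_c) = −70(0−ω_c)  ⇒  102ω_c = 32  ⇒  ω_c = 16/51
  ⇒ ω_c²/ω_s² = 16/51
Coupling ω_s² = ω_r¹ ⇒ overall = 63/46 × 16/51 = 168/391

168/391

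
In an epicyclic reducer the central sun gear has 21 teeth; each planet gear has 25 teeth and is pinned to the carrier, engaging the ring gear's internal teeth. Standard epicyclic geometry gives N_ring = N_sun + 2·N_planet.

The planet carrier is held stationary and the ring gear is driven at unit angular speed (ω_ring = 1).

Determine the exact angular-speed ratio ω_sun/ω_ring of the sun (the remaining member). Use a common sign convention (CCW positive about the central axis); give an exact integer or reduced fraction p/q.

-71/21

N_ring = 21 + 2·25 = 71
21(ω_s−ω_c) = −71(ω_r−ω_c),  ω_c=0, ω_r=1
ω_s = 0 − (71/21)(1−0) = -71/21
ω_s/ω_r = -71/21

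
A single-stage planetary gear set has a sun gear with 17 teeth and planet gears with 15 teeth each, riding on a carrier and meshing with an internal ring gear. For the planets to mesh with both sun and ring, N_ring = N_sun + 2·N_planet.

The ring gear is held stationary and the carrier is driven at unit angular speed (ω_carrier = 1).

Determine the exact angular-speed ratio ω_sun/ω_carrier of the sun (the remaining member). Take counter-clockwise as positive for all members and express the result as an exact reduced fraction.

64/17

N_ring = 17 + 2·15 = 47
17(ω_s−ω_c) = −47(ω_r−ω_c),  ω_r=0, ω_c=1
ω_s = 1 − (47/17)(0−1) = 64/17
ω_s/ω_c = 64/17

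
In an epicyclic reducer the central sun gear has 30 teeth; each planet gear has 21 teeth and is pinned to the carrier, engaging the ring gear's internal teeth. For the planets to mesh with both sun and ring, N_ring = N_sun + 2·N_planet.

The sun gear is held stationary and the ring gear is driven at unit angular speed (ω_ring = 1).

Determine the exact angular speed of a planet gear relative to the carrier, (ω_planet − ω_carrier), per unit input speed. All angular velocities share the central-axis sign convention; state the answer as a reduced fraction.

N_ring = 30 + 2·21 = 72
30(ω_s−ω_c) = −72(ω_r−ω_c),  ω_s=0, ω_r=1
30(0−ω_c) = −72(1−ω_c)  ⇒  102ω_c = 72  ⇒  ω_c = 12/17
sun–planet: 30·(0−12/17) = −21·(ω_p−ω_c)  ⇒  ω_p−ω_c = −(30/21)·(-12/17) = 120/119

120/119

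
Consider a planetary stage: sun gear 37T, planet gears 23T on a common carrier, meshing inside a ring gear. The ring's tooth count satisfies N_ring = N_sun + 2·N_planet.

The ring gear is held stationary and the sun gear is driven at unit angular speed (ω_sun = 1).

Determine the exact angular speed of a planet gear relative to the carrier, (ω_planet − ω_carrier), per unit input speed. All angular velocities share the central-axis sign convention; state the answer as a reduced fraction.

N_ring = 37 + 2·23 = 83
37(ω_s−ω_c) = −83(ω_r−ω_c),  ω_r=0, ω_s=1
37(1−ω_c) = −83(0−ω_c)  ⇒  120ω_c = 37  ⇒  ω_c = 37/120
sun–planet: 37·(1−37/120) = −23·(ω_p−ω_c)  ⇒  ω_p−ω_c = −(37/23)·(83/120) = -3071/2760

-3071/2760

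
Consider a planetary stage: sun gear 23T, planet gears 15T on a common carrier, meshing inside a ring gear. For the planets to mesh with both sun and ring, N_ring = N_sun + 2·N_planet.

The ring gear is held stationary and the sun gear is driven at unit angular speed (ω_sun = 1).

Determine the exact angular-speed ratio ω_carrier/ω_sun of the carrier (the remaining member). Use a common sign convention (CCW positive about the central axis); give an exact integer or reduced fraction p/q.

23/76

N_ring = 23 + 2·15 = 53
23(ω_s−ω_c) = −53(ω_r−ω_c),  ω_r=0, ω_s=1
23(1−ω_c) = −53(0−ω_c)  ⇒  76ω_c = 23  ⇒  ω_c = 23/76
ω_c/ω_s = 23/76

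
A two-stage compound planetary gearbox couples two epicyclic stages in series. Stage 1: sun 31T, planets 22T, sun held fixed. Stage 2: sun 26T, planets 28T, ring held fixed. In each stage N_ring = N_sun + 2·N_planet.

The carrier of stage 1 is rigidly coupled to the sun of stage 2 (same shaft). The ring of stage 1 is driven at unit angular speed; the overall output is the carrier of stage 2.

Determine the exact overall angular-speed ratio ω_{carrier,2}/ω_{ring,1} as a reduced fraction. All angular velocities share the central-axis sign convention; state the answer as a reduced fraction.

325/1908

Stage 1: N_ring = 31 + 2·22 = 75
Stage 1: 31(ω_s−ω_c) = −75(ω_r−ω_c),  ω_s=0, ω_r=1
Stage 1: 31(0−ω_c) = −75(1−ω_c)  ⇒  106ω_c = 75  ⇒  ω_c = 75/106
  ⇒ ω_c¹/ω_r¹ = 75/106
Stage 2: N_ring = 26 + 2·28 = 82
Stage 2: 26(ω_s−ω_c) = −82(ω_r−ω_c),  ω_r=0, ω_s=1
Stage 2: 26(1−ω_c) = −82(0−ω_c)  ⇒  108ω_c = 26  ⇒  ω_c = 13/54
  ⇒ ω_c²/ω_s² = 13/54
Coupling ω_s² = ω_c¹ ⇒ overall = 75/106 × 13/54 = 325/1908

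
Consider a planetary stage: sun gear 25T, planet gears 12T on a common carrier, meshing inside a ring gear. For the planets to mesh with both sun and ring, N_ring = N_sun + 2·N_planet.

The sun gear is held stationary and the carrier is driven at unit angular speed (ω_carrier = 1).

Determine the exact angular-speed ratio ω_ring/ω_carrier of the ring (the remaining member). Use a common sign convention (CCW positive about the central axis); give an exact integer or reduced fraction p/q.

N_ring = 25 + 2·12 = 49
25(ω_s−ω_c) = −49(ω_r−ω_c),  ω_s=0, ω_c=1
ω_r = 1 − (25/49)(0−1) = 74/49
ω_r/ω_c = 74/49

74/49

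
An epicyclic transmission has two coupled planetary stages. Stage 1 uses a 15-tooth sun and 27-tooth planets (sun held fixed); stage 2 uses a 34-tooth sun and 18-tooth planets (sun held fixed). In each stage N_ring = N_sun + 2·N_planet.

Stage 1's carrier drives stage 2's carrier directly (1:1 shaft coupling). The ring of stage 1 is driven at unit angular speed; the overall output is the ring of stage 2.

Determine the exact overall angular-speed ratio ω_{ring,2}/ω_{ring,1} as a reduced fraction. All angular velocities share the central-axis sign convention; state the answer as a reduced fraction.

299/245

Stage 1: N_ring = 15 + 2·27 = 69
Stage 1: 15(ω_s−ω_c) = −69(ω_r−ω_c),  ω_s=0, ω_r=1
Stage 1: 15(0−ω_c) = −69(1−ω_c)  ⇒  84ω_c = 69  ⇒  ω_c = 23/28
  ⇒ ω_c¹/ω_r¹ = 23/28
Stage 2: N_ring = 34 + 2·18 = 70
Stage 2: 34(ω_s−ω_c) = −70(ω_r−ω_c),  ω_s=0, ω_c=1
Stage 2: ω_r = 1 − (34/70)(0−1) = 52/35
  ⇒ ω_r²/ω_c² = 52/35
Coupling ω_c² = ω_c¹ ⇒ overall = 23/28 × 52/35 = 299/245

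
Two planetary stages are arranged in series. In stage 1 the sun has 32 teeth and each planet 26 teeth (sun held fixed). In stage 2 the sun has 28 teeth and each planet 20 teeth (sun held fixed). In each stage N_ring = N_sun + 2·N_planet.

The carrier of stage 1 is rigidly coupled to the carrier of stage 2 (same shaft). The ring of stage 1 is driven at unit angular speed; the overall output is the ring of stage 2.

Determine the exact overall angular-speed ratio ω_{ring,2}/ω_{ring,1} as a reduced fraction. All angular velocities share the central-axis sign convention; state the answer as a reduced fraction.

Stage 1: N_ring = 32 + 2·26 = 84
Stage 1: 32(ω_s−ω_c) = −84(ω_r−ω_c),  ω_s=0, ω_r=1
Stage 1: 32(0−ω_c) = −84(1−ω_c)  ⇒  116ω_c = 84  ⇒  ω_c = 21/29
  ⇒ ω_c¹/ω_r¹ = 21/29
Stage 2: N_ring = 28 + 2·20 = 68
Stage 2: 28(ω_s−ω_c) = −68(ω_r−ω_c),  ω_s=0, ω_c=1
Stage 2: ω_r = 1 − (28/68)(0−1) = 24/17
  ⇒ ω_r²/ω_c² = 24/17
Coupling ω_c² = ω_c¹ ⇒ overall = 21/29 × 24/17 = 504/493

504/493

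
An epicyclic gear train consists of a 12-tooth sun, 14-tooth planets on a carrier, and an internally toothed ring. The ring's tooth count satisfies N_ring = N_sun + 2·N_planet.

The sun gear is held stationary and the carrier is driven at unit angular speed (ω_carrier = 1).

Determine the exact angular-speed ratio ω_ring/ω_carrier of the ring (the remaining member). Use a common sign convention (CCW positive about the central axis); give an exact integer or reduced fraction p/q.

N_ring = 12 + 2·14 = 40
12(ω_s−ω_c) = −40(ω_r−ω_c),  ω_s=0, ω_c=1
ω_r = 1 − (12/40)(0−1) = 13/10
ω_r/ω_c = 13/10

13/10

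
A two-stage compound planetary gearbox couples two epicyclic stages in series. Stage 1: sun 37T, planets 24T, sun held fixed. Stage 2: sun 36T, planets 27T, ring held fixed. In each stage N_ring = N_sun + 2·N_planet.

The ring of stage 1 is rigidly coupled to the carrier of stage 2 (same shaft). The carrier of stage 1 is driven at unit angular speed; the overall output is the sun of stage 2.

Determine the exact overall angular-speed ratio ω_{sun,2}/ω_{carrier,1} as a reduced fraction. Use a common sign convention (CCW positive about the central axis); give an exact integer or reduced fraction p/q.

427/85

Stage 1: N_ring = 37 + 2·24 = 85
Stage 1: 37(ω_s−ω_c) = −85(ω_r−ω_c),  ω_s=0, ω_c=1
Stage 1: ω_r = 1 − (37/85)(0−1) = 122/85
  ⇒ ω_r¹/ω_c¹ = 122/85
Stage 2: N_ring = 36 + 2·27 = 90
Stage 2: 36(ω_s−ω_c) = −90(ω_r−ω_c),  ω_r=0, ω_c=1
Stage 2: ω_s = 1 − (90/36)(0−1) = 7/2
  ⇒ ω_s²/ω_c² = 7/2
Coupling ω_c² = ω_r¹ ⇒ overall = 122/85 × 7/2 = 427/85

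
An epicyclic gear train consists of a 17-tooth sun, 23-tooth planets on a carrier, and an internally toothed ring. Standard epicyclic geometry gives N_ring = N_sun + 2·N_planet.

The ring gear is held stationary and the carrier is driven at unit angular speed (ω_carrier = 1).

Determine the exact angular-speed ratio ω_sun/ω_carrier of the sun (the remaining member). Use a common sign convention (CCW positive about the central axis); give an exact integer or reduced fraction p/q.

N_ring = 17 + 2·23 = 63
17(ω_s−ω_c) = −63(ω_r−ω_c),  ω_r=0, ω_c=1
ω_s = 1 − (63/17)(0−1) = 80/17
ω_s/ω_c = 80/17

80/17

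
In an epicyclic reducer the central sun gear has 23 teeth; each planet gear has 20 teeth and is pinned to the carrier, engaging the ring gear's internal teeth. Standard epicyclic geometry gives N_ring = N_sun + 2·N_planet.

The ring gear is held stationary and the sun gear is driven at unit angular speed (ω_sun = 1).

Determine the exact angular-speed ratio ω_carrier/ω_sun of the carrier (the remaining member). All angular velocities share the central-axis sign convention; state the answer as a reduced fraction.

23/86

N_ring = 23 + 2·20 = 63
23(ω_s−ω_c) = −63(ω_r−ω_c),  ω_r=0, ω_s=1
23(1−ω_c) = −63(0−ω_c)  ⇒  86ω_c = 23  ⇒  ω_c = 23/86
ω_c/ω_s = 23/86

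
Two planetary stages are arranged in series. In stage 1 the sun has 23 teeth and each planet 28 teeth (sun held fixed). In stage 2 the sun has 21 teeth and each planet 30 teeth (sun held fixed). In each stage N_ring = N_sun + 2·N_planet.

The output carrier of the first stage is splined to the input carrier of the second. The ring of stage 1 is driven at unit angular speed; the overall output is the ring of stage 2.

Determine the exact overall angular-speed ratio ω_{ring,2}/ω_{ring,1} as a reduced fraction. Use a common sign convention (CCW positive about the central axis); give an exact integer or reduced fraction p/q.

Stage 1: N_ring = 23 + 2·28 = 79
Stage 1: 23(ω_s−ω_c) = −79(ω_r−ω_c),  ω_s=0, ω_r=1
Stage 1: 23(0−ω_c) = −79(1−ω_c)  ⇒  102ω_c = 79  ⇒  ω_c = 79/102
  ⇒ ω_c¹/ω_r¹ = 79/102
Stage 2: N_ring = 21 + 2·30 = 81
Stage 2: 21(ω_s−ω_c) = −81(ω_r−ω_c),  ω_s=0, ω_c=1
Stage 2: ω_r = 1 − (21/81)(0−1) = 34/27
  ⇒ ω_r²/ω_c² = 34/27
Coupling ω_c² = ω_c¹ ⇒ overall = 79/102 × 34/27 = 79/81

79/81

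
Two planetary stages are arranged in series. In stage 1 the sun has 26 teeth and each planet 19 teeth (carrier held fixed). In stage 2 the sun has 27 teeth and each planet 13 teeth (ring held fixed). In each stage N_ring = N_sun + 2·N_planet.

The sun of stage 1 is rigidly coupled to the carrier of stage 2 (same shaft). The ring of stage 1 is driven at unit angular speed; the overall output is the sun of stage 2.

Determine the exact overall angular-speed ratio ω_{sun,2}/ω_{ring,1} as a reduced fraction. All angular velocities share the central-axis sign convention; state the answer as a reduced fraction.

Stage 1: N_ring = 26 + 2·19 = 64
Stage 1: 26(ω_s−ω_c) = −64(ω_r−ω_c),  ω_c=0, ω_r=1
Stage 1: ω_s = 0 − (64/26)(1−0) = -32/13
  ⇒ ω_s¹/ω_r¹ = -32/13
Stage 2: N_ring = 27 + 2·13 = 53
Stage 2: 27(ω_s−ω_c) = −53(ω_r−ω_c),  ω_r=0, ω_c=1
Stage 2: ω_s = 1 − (53/27)(0−1) = 80/27
  ⇒ ω_s²/ω_c² = 80/27
Coupling ω_c² = ω_s¹ ⇒ overall = -32/13 × 80/27 = -2560/351

-2560/351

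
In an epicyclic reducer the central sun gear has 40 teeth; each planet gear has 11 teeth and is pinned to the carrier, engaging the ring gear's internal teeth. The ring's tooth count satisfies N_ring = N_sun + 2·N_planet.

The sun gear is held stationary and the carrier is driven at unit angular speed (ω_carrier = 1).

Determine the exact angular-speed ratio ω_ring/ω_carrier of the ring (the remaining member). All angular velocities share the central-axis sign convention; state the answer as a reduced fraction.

51/31

N_ring = 40 + 2·11 = 62
40(ω_s−ω_c) = −62(ω_r−ω_c),  ω_s=0, ω_c=1
ω_r = 1 − (40/62)(0−1) = 51/31
ω_r/ω_c = 51/31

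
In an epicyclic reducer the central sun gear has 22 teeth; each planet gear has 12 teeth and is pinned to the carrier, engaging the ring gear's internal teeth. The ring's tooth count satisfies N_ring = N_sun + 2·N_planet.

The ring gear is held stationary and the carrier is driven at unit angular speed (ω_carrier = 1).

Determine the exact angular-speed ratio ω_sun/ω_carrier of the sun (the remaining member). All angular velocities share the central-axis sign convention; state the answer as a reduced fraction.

N_ring = 22 + 2·12 = 46
22(ω_s−ω_c) = −46(ω_r−ω_c),  ω_r=0, ω_c=1
ω_s = 1 − (46/22)(0−1) = 34/11
ω_s/ω_c = 34/11

34/11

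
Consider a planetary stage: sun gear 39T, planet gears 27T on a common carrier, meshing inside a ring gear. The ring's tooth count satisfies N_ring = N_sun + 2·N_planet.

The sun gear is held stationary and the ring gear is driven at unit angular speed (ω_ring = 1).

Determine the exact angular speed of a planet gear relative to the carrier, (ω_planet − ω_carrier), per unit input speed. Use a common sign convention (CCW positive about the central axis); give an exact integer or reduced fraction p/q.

N_ring = 39 + 2·27 = 93
39(ω_s−ω_c) = −93(ω_r−ω_c),  ω_s=0, ω_r=1
39(0−ω_c) = −93(1−ω_c)  ⇒  132ω_c = 93  ⇒  ω_c = 31/44
sun–planet: 39·(0−31/44) = −27·(ω_p−ω_c)  ⇒  ω_p−ω_c = −(39/27)·(-31/44) = 403/396

403/396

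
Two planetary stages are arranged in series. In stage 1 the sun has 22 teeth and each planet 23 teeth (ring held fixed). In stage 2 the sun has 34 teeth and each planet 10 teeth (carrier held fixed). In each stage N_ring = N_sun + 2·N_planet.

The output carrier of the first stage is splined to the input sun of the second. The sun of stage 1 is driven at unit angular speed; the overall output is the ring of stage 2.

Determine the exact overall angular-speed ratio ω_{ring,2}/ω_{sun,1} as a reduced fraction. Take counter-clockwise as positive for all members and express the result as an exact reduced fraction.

-187/1215

Stage 1: N_ring = 22 + 2·23 = 68
Stage 1: 22(ω_s−ω_c) = −68(ω_r−ω_c),  ω_r=0, ω_s=1
Stage 1: 22(1−ω_c) = −68(0−ω_c)  ⇒  90ω_c = 22  ⇒  ω_c = 11/45
  ⇒ ω_c¹/ω_s¹ = 11/45
Stage 2: N_ring = 34 + 2·10 = 54
Stage 2: 34(ω_s−ω_c) = −54(ω_r−ω_c),  ω_c=0, ω_s=1
Stage 2: ω_r = 0 − (34/54)(1−0) = -17/27
  ⇒ ω_r²/ω_s² = -17/27
Coupling ω_s² = ω_c¹ ⇒ overall = 11/45 × -17/27 = -187/1215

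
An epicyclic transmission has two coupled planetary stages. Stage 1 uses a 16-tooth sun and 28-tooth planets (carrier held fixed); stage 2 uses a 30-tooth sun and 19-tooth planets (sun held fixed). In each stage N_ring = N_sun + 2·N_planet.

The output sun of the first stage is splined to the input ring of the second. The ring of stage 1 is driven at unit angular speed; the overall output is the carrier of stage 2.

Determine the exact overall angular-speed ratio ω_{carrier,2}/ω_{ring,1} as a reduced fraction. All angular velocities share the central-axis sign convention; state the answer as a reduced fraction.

Stage 1: N_ring = 16 + 2·28 = 72
Stage 1: 16(ω_s−ω_c) = −72(ω_r−ω_c),  ω_c=0, ω_r=1
Stage 1: ω_s = 0 − (72/16)(1−0) = -9/2
  ⇒ ω_s¹/ω_r¹ = -9/2
Stage 2: N_ring = 30 + 2·19 = 68
Stage 2: 30(ω_s−ω_c) = −68(ω_r−ω_c),  ω_s=0, ω_r=1
Stage 2: 30(0−ω_c) = −68(1−ω_c)  ⇒  98ω_c = 68  ⇒  ω_c = 34/49
  ⇒ ω_c²/ω_r² = 34/49
Coupling ω_r² = ω_s¹ ⇒ overall = -9/2 × 34/49 = -153/49

-153/49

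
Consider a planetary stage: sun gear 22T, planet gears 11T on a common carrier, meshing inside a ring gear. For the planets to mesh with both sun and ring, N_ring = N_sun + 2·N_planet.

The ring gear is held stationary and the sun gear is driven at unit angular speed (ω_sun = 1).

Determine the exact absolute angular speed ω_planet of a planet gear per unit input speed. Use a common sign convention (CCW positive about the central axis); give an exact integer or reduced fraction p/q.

-1

N_ring = 22 + 2·11 = 44
22(ω_s−ω_c) = −44(ω_r−ω_c),  ω_r=0, ω_s=1
22(1−ω_c) = −44(0−ω_c)  ⇒  66ω_c = 22  ⇒  ω_c = 1/3
sun–planet: 22·(1−1/3) = −11·(ω_p−ω_c)  ⇒  ω_p−ω_c = −(22/11)·(2/3) = -4/3
ω_p = 1/3 − 4/3 = -1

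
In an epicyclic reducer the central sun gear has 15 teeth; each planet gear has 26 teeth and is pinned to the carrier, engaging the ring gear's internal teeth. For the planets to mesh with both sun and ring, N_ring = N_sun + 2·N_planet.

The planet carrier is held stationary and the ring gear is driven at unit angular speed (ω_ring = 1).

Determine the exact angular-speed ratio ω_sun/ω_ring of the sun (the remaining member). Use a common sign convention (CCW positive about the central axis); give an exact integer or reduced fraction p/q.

-67/15

N_ring = 15 + 2·26 = 67
15(ω_s−ω_c) = −67(ω_r−ω_c),  ω_c=0, ω_r=1
ω_s = 0 − (67/15)(1−0) = -67/15
ω_s/ω_r = -67/15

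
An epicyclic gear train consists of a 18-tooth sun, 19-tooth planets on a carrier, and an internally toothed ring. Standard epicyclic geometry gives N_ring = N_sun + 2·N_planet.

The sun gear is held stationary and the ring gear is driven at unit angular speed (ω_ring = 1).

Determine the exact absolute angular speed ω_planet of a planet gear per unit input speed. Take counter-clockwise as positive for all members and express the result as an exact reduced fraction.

28/19

N_ring = 18 + 2·19 = 56
18(ω_s−ω_c) = −56(ω_r−ω_c),  ω_s=0, ω_r=1
18(0−ω_c) = −56(1−ω_c)  ⇒  74ω_c = 56  ⇒  ω_c = 28/37
sun–planet: 18·(0−28/37) = −19·(ω_p−ω_c)  ⇒  ω_p−ω_c = −(18/19)·(-28/37) = 504/703
ω_p = 28/37 + 504/703 = 28/19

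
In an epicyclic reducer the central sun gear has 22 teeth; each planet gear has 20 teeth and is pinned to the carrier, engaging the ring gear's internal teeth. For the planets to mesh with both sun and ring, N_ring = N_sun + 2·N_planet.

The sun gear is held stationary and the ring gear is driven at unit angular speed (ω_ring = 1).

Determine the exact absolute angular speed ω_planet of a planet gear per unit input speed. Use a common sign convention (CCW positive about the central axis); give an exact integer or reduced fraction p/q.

31/20

N_ring = 22 + 2·20 = 62
22(ω_s−ω_c) = −62(ω_r−ω_c),  ω_s=0, ω_r=1
22(0−ω_c) = −62(1−ω_c)  ⇒  84ω_c = 62  ⇒  ω_c = 31/42
sun–planet: 22·(0−31/42) = −20·(ω_p−ω_c)  ⇒  ω_p−ω_c = −(22/20)·(-31/42) = 341/420
ω_p = 31/42 + 341/420 = 31/20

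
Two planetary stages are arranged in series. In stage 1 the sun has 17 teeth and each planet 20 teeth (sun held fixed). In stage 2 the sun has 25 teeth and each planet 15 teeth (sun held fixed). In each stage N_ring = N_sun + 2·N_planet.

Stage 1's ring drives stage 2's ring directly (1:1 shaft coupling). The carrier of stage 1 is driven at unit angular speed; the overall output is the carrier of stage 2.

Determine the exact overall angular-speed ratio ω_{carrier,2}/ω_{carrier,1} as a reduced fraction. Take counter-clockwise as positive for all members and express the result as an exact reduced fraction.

Stage 1: N_ring = 17 + 2·20 = 57
Stage 1: 17(ω_s−ω_c) = −57(ω_r−ω_c),  ω_s=0, ω_c=1
Stage 1: ω_r = 1 − (17/57)(0−1) = 74/57
  ⇒ ω_r¹/ω_c¹ = 74/57
Stage 2: N_ring = 25 + 2·15 = 55
Stage 2: 25(ω_s−ω_c) = −55(ω_r−ω_c),  ω_s=0, ω_r=1
Stage 2: 25(0−ω_c) = −55(1−ω_c)  ⇒  80ω_c = 55  ⇒  ω_c = 11/16
  ⇒ ω_c²/ω_r² = 11/16
Coupling ω_r² = ω_r¹ ⇒ overall = 74/57 × 11/16 = 407/456

407/456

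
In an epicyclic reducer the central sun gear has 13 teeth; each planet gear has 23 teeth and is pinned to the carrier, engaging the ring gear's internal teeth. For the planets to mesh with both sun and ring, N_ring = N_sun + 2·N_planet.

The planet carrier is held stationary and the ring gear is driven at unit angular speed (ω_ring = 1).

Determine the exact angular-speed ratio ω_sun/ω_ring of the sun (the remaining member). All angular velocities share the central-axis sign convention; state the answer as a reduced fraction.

N_ring = 13 + 2·23 = 59
13(ω_s−ω_c) = −59(ω_r−ω_c),  ω_c=0, ω_r=1
ω_s = 0 − (59/13)(1−0) = -59/13
ω_s/ω_r = -59/13

-59/13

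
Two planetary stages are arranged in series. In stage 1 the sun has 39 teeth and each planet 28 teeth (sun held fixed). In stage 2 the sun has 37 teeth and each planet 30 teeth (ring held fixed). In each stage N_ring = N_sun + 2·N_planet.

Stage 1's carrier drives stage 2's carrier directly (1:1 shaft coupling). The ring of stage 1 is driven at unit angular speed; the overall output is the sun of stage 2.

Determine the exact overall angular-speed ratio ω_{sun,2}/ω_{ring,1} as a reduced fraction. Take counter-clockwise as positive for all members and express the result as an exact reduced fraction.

95/37

Stage 1: N_ring = 39 + 2·28 = 95
Stage 1: 39(ω_s−ω_c) = −95(ω_r−ω_c),  ω_s=0, ω_r=1
Stage 1: 39(0−ω_c) = −95(1−ω_c)  ⇒  134ω_c = 95  ⇒  ω_c = 95/134
  ⇒ ω_c¹/ω_r¹ = 95/134
Stage 2: N_ring = 37 + 2·30 = 97
Stage 2: 37(ω_s−ω_c) = −97(ω_r−ω_c),  ω_r=0, ω_c=1
Stage 2: ω_s = 1 − (97/37)(0−1) = 134/37
  ⇒ ω_s²/ω_c² = 134/37
Coupling ω_c² = ω_c¹ ⇒ overall = 95/134 × 134/37 = 95/37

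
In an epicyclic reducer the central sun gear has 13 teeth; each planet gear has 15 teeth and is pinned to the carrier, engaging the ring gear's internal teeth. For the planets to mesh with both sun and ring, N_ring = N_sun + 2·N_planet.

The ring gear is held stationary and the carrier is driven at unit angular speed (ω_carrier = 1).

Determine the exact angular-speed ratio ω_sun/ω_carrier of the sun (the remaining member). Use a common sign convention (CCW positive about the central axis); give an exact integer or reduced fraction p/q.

56/13

N_ring = 13 + 2·15 = 43
13(ω_s−ω_c) = −43(ω_r−ω_c),  ω_r=0, ω_c=1
ω_s = 1 − (43/13)(0−1) = 56/13
ω_s/ω_c = 56/13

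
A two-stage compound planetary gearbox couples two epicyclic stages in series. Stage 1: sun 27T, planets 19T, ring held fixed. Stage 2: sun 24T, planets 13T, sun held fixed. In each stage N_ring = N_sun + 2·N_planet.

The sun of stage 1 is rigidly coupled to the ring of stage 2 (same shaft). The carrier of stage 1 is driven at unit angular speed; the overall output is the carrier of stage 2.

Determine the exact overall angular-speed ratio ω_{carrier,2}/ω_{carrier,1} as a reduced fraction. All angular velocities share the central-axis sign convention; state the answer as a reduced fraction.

Stage 1: N_ring = 27 + 2·19 = 65
Stage 1: 27(ω_s−ω_c) = −65(ω_r−ω_c),  ω_r=0, ω_c=1
Stage 1: ω_s = 1 − (65/27)(0−1) = 92/27
  ⇒ ω_s¹/ω_c¹ = 92/27
Stage 2: N_ring = 24 + 2·13 = 50
Stage 2: 24(ω_s−ω_c) = −50(ω_r−ω_c),  ω_s=0, ω_r=1
Stage 2: 24(0−ω_c) = −50(1−ω_c)  ⇒  74ω_c = 50  ⇒  ω_c = 25/37
  ⇒ ω_c²/ω_r² = 25/37
Coupling ω_r² = ω_s¹ ⇒ overall = 92/27 × 25/37 = 2300/999

2300/999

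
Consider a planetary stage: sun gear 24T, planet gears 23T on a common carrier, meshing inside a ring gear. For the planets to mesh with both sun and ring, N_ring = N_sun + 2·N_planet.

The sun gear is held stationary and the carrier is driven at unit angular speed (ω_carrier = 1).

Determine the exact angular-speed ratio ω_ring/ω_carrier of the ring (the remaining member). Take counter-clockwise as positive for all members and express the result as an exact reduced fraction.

N_ring = 24 + 2·23 = 70
24(ω_s−ω_c) = −70(ω_r−ω_c),  ω_s=0, ω_c=1
ω_r = 1 − (24/70)(0−1) = 47/35
ω_r/ω_c = 47/35

47/35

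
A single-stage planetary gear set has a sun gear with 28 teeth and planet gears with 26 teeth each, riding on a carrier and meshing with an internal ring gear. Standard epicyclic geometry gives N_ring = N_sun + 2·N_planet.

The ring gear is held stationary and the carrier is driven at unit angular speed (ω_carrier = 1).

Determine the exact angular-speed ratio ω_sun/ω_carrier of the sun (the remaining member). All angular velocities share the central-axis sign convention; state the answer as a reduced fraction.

27/7

N_ring = 28 + 2·26 = 80
28(ω_s−ω_c) = −80(ω_r−ω_c),  ω_r=0, ω_c=1
ω_s = 1 − (80/28)(0−1) = 27/7
ω_s/ω_c = 27/7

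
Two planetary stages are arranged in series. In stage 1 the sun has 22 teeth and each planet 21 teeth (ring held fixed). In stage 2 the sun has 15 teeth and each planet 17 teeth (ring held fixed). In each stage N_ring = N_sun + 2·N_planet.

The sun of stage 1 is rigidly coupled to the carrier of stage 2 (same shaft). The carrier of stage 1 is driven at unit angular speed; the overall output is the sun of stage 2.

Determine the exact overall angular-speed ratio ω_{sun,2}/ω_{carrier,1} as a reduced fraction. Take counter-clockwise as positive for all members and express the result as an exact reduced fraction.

2752/165

Stage 1: N_ring = 22 + 2·21 = 64
Stage 1: 22(ω_s−ω_c) = −64(ω_r−ω_c),  ω_r=0, ω_c=1
Stage 1: ω_s = 1 − (64/22)(0−1) = 43/11
  ⇒ ω_s¹/ω_c¹ = 43/11
Stage 2: N_ring = 15 + 2·17 = 49
Stage 2: 15(ω_s−ω_c) = −49(ω_r−ω_c),  ω_r=0, ω_c=1
Stage 2: ω_s = 1 − (49/15)(0−1) = 64/15
  ⇒ ω_s²/ω_c² = 64/15
Coupling ω_c² = ω_s¹ ⇒ overall = 43/11 × 64/15 = 2752/165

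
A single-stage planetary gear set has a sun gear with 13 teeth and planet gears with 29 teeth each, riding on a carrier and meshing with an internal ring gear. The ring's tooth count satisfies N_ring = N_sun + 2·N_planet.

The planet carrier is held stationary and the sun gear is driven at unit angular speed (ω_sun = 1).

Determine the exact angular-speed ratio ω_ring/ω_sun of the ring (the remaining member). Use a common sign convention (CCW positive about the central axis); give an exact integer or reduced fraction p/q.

N_ring = 13 + 2·29 = 71
13(ω_s−ω_c) = −71(ω_r−ω_c),  ω_c=0, ω_s=1
ω_r = 0 − (13/71)(1−0) = -13/71
ω_r/ω_s = -13/71

-13/71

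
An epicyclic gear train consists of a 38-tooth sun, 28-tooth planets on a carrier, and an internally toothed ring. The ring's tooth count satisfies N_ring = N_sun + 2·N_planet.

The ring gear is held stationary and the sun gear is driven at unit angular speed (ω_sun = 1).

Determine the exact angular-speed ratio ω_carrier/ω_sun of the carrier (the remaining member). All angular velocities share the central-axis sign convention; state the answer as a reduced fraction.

N_ring = 38 + 2·28 = 94
38(ω_s−ω_c) = −94(ω_r−ω_c),  ω_r=0, ω_s=1
38(1−ω_c) = −94(0−ω_c)  ⇒  132ω_c = 38  ⇒  ω_c = 19/66
ω_c/ω_s = 19/66

19/66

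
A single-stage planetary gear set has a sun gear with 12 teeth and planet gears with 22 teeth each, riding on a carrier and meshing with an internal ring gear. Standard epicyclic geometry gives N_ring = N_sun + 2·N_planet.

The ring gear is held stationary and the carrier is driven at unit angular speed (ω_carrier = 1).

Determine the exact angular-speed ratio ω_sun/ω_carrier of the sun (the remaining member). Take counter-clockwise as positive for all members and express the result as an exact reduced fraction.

N_ring = 12 + 2·22 = 56
12(ω_s−ω_c) = −56(ω_r−ω_c),  ω_r=0, ω_c=1
ω_s = 1 − (56/12)(0−1) = 17/3
ω_s/ω_c = 17/3

17/3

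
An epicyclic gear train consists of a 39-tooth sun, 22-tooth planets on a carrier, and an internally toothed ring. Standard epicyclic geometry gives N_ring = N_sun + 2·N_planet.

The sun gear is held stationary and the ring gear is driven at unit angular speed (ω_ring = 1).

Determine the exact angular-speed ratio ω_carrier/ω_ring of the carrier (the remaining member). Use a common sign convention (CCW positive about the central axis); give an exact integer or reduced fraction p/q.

N_ring = 39 + 2·22 = 83
39(ω_s−ω_c) = −83(ω_r−ω_c),  ω_s=0, ω_r=1
39(0−ω_c) = −83(1−ω_c)  ⇒  122ω_c = 83  ⇒  ω_c = 83/122
ω_c/ω_r = 83/122

83/122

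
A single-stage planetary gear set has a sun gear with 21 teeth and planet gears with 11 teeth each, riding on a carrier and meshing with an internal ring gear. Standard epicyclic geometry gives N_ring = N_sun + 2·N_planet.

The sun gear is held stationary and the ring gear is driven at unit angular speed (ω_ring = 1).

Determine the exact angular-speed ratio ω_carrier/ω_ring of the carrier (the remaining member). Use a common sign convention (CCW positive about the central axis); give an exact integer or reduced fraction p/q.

N_ring = 21 + 2·11 = 43
21(ω_s−ω_c) = −43(ω_r−ω_c),  ω_s=0, ω_r=1
21(0−ω_c) = −43(1−ω_c)  ⇒  64ω_c = 43  ⇒  ω_c = 43/64
ω_c/ω_r = 43/64

43/64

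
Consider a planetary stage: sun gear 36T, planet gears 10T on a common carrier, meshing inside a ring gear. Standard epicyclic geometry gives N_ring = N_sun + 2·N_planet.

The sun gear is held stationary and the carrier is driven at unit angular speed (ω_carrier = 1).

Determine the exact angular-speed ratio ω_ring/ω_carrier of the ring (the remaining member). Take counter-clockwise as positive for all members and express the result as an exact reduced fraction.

N_ring = 36 + 2·10 = 56
36(ω_s−ω_c) = −56(ω_r−ω_c),  ω_s=0, ω_c=1
ω_r = 1 − (36/56)(0−1) = 23/14
ω_r/ω_c = 23/14

23/14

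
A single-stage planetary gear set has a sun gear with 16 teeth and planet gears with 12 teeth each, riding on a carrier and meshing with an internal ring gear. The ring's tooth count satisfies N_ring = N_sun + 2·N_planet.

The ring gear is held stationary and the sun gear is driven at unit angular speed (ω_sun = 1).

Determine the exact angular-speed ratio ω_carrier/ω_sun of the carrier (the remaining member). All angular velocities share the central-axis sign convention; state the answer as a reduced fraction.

N_ring = 16 + 2·12 = 40
16(ω_s−ω_c) = −40(ω_r−ω_c),  ω_r=0, ω_s=1
16(1−ω_c) = −40(0−ω_c)  ⇒  56ω_c = 16  ⇒  ω_c = 2/7
ω_c/ω_s = 2/7

2/7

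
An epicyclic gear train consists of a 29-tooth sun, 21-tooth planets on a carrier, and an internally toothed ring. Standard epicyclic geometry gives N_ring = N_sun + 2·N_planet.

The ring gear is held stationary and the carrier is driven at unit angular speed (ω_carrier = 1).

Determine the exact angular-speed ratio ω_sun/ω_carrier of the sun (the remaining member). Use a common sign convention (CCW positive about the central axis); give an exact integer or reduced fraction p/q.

N_ring = 29 + 2·21 = 71
29(ω_s−ω_c) = −71(ω_r−ω_c),  ω_r=0, ω_c=1
ω_s = 1 − (71/29)(0−1) = 100/29
ω_s/ω_c = 100/29

100/29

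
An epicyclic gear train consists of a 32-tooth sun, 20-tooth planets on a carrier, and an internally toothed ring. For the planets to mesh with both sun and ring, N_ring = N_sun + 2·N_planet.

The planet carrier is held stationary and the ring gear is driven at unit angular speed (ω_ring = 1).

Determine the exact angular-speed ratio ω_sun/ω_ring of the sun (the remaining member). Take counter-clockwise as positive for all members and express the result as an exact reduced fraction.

N_ring = 32 + 2·20 = 72
32(ω_s−ω_c) = −72(ω_r−ω_c),  ω_c=0, ω_r=1
ω_s = 0 − (72/32)(1−0) = -9/4
ω_s/ω_r = -9/4

-9/4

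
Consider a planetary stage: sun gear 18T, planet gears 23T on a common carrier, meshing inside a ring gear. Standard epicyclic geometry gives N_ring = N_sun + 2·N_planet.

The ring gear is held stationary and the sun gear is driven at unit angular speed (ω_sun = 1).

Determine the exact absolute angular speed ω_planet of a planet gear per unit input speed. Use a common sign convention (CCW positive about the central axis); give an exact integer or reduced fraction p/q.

N_ring = 18 + 2·23 = 64
18(ω_s−ω_c) = −64(ω_r−ω_c),  ω_r=0, ω_s=1
18(1−ω_c) = −64(0−ω_c)  ⇒  82ω_c = 18  ⇒  ω_c = 9/41
sun–planet: 18·(1−9/41) = −23·(ω_p−ω_c)  ⇒  ω_p−ω_c = −(18/23)·(32/41) = -576/943
ω_p = 9/41 − 576/943 = -9/23

-9/23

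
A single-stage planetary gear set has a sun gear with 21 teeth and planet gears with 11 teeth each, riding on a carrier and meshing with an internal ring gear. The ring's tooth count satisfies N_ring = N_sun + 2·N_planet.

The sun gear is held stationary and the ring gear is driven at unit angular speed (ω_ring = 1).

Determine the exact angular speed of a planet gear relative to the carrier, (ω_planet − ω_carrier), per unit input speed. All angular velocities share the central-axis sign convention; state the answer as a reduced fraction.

903/704

N_ring = 21 + 2·11 = 43
21(ω_s−ω_c) = −43(ω_r−ω_c),  ω_s=0, ω_r=1
21(0−ω_c) = −43(1−ω_c)  ⇒  64ω_c = 43  ⇒  ω_c = 43/64
sun–planet: 21·(0−43/64) = −11·(ω_p−ω_c)  ⇒  ω_p−ω_c = −(21/11)·(-43/64) = 903/704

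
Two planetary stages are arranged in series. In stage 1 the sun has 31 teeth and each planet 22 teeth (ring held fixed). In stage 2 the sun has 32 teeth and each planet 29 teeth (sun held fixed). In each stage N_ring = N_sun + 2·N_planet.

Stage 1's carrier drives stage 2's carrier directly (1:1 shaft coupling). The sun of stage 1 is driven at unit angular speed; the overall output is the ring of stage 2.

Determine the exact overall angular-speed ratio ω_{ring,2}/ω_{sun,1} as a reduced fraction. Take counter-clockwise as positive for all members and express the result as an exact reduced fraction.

Stage 1: N_ring = 31 + 2·22 = 75
Stage 1: 31(ω_s−ω_c) = −75(ω_r−ω_c),  ω_r=0, ω_s=1
Stage 1: 31(1−ω_c) = −75(0−ω_c)  ⇒  106ω_c = 31  ⇒  ω_c = 31/106
  ⇒ ω_c¹/ω_s¹ = 31/106
Stage 2: N_ring = 32 + 2·29 = 90
Stage 2: 32(ω_s−ω_c) = −90(ω_r−ω_c),  ω_s=0, ω_c=1
Stage 2: ω_r = 1 − (32/90)(0−1) = 61/45
  ⇒ ω_r²/ω_c² = 61/45
Coupling ω_c² = ω_c¹ ⇒ overall = 31/106 × 61/45 = 1891/4770

1891/4770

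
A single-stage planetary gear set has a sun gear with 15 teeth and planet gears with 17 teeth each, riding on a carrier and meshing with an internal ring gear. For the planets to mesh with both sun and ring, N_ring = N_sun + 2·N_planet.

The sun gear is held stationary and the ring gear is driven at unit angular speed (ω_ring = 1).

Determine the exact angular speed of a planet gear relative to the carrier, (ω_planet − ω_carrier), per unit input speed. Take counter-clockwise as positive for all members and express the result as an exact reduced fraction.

N_ring = 15 + 2·17 = 49
15(ω_s−ω_c) = −49(ω_r−ω_c),  ω_s=0, ω_r=1
15(0−ω_c) = −49(1−ω_c)  ⇒  64ω_c = 49  ⇒  ω_c = 49/64
sun–planet: 15·(0−49/64) = −17·(ω_p−ω_c)  ⇒  ω_p−ω_c = −(15/17)·(-49/64) = 735/1088

735/1088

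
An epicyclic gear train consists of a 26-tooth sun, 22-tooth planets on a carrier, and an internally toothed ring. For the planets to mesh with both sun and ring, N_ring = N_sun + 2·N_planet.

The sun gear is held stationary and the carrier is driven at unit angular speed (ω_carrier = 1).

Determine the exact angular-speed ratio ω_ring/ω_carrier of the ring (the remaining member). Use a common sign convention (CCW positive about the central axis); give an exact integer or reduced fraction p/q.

N_ring = 26 + 2·22 = 70
26(ω_s−ω_c) = −70(ω_r−ω_c),  ω_s=0, ω_c=1
ω_r = 1 − (26/70)(0−1) = 48/35
ω_r/ω_c = 48/35

48/35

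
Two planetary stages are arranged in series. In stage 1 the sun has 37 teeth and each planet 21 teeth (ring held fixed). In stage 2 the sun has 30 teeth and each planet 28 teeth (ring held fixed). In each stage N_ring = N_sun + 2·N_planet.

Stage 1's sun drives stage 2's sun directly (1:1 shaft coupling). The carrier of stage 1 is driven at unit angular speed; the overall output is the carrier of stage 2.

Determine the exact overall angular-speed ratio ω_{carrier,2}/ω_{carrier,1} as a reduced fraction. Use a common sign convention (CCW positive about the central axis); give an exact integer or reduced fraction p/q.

Stage 1: N_ring = 37 + 2·21 = 79
Stage 1: 37(ω_s−ω_c) = −79(ω_r−ω_c),  ω_r=0, ω_c=1
Stage 1: ω_s = 1 − (79/37)(0−1) = 116/37
  ⇒ ω_s¹/ω_c¹ = 116/37
Stage 2: N_ring = 30 + 2·28 = 86
Stage 2: 30(ω_s−ω_c) = −86(ω_r−ω_c),  ω_r=0, ω_s=1
Stage 2: 30(1−ω_c) = −86(0−ω_c)  ⇒  116ω_c = 30  ⇒  ω_c = 15/58
  ⇒ ω_c²/ω_s² = 15/58
Coupling ω_s² = ω_s¹ ⇒ overall = 116/37 × 15/58 = 30/37

30/37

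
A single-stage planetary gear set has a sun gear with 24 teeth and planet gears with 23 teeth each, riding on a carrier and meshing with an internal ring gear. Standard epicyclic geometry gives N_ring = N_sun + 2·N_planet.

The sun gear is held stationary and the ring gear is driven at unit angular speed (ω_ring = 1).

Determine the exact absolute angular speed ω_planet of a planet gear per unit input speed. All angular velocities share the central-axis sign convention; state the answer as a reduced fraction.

35/23

N_ring = 24 + 2·23 = 70
24(ω_s−ω_c) = −70(ω_r−ω_c),  ω_s=0, ω_r=1
24(0−ω_c) = −70(1−ω_c)  ⇒  94ω_c = 70  ⇒  ω_c = 35/47
sun–planet: 24·(0−35/47) = −23·(ω_p−ω_c)  ⇒  ω_p−ω_c = −(24/23)·(-35/47) = 840/1081
ω_p = 35/47 + 840/1081 = 35/23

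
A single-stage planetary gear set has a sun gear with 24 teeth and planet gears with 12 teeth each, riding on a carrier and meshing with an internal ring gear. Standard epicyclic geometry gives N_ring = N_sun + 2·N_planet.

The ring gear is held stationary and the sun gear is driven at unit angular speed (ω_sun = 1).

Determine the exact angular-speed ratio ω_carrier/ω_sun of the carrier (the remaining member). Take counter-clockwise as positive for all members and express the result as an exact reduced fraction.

1/3

N_ring = 24 + 2·12 = 48
24(ω_s−ω_c) = −48(ω_r−ω_c),  ω_r=0, ω_s=1
24(1−ω_c) = −48(0−ω_c)  ⇒  72ω_c = 24  ⇒  ω_c = 1/3
ω_c/ω_s = 1/3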